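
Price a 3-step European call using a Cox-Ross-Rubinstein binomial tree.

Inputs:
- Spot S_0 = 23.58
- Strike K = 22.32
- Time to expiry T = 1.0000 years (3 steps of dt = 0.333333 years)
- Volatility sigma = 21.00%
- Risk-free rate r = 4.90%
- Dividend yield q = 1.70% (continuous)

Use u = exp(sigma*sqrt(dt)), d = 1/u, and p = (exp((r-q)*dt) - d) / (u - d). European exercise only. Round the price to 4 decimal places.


Answer: Price = V(0,0) = 3.0756

Derivation:
dt = T/N = 0.333333
u = exp(sigma*sqrt(dt)) = 1.128900; d = 1/u = 0.885818
p = (exp((r-q)*dt) - d) / (u - d) = 0.513842
Discount per step: exp(-r*dt) = 0.983799
Stock lattice S(k, i) with i counting down-moves:
  k=0: S(0,0) = 23.5800
  k=1: S(1,0) = 26.6195; S(1,1) = 20.8876
  k=2: S(2,0) = 30.0507; S(2,1) = 23.5800; S(2,2) = 18.5026
  k=3: S(3,0) = 33.9242; S(3,1) = 26.6195; S(3,2) = 20.8876; S(3,3) = 16.3899
Terminal payoffs V(N, i) = max(S_T - K, 0):
  V(3,0) = 11.604232; V(3,1) = 4.299458; V(3,2) = 0.000000; V(3,3) = 0.000000
Backward induction: V(k, i) = exp(-r*dt) * [p * V(k+1, i) + (1-p) * V(k+1, i+1)].
  V(2,0) = exp(-r*dt) * [p*11.604232 + (1-p)*4.299458] = 7.922495
  V(2,1) = exp(-r*dt) * [p*4.299458 + (1-p)*0.000000] = 2.173451
  V(2,2) = exp(-r*dt) * [p*0.000000 + (1-p)*0.000000] = 0.000000
  V(1,0) = exp(-r*dt) * [p*7.922495 + (1-p)*2.173451] = 5.044482
  V(1,1) = exp(-r*dt) * [p*2.173451 + (1-p)*0.000000] = 1.098718
  V(0,0) = exp(-r*dt) * [p*5.044482 + (1-p)*1.098718] = 3.075570


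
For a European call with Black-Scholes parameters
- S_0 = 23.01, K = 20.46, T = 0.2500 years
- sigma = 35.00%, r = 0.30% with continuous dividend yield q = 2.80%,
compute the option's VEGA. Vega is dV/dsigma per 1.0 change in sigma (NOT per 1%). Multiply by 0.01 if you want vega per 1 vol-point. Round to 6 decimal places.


Answer: Vega = 3.509596

Derivation:
d1 = 0.7229693916; d2 = 0.5479693916
phi(d1) = 0.3071924350; exp(-qT) = 0.9930244429; exp(-rT) = 0.9992502812
Vega = S * exp(-qT) * phi(d1) * sqrt(T) = 23.0100 * 0.9930244429 * 0.3071924350 * 0.5000000000 = 3.509596


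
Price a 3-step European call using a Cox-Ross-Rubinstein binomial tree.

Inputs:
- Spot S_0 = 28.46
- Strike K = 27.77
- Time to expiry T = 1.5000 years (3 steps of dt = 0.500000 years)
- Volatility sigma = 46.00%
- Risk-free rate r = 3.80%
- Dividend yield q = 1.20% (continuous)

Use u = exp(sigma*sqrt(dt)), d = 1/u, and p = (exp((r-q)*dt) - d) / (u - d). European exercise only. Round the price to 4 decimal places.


dt = T/N = 0.500000
u = exp(sigma*sqrt(dt)) = 1.384403; d = 1/u = 0.722333
p = (exp((r-q)*dt) - d) / (u - d) = 0.439156
Discount per step: exp(-r*dt) = 0.981179
Stock lattice S(k, i) with i counting down-moves:
  k=0: S(0,0) = 28.4600
  k=1: S(1,0) = 39.4001; S(1,1) = 20.5576
  k=2: S(2,0) = 54.5456; S(2,1) = 28.4600; S(2,2) = 14.8494
  k=3: S(3,0) = 75.5132; S(3,1) = 39.4001; S(3,2) = 20.5576; S(3,3) = 10.7262
Terminal payoffs V(N, i) = max(S_T - K, 0):
  V(3,0) = 47.743160; V(3,1) = 11.630114; V(3,2) = 0.000000; V(3,3) = 0.000000
Backward induction: V(k, i) = exp(-r*dt) * [p * V(k+1, i) + (1-p) * V(k+1, i+1)].
  V(2,0) = exp(-r*dt) * [p*47.743160 + (1-p)*11.630114] = 26.971998
  V(2,1) = exp(-r*dt) * [p*11.630114 + (1-p)*0.000000] = 5.011306
  V(2,2) = exp(-r*dt) * [p*0.000000 + (1-p)*0.000000] = 0.000000
  V(1,0) = exp(-r*dt) * [p*26.971998 + (1-p)*5.011306] = 14.379644
  V(1,1) = exp(-r*dt) * [p*5.011306 + (1-p)*0.000000] = 2.159324
  V(0,0) = exp(-r*dt) * [p*14.379644 + (1-p)*2.159324] = 7.384305

Answer: Price = V(0,0) = 7.3843


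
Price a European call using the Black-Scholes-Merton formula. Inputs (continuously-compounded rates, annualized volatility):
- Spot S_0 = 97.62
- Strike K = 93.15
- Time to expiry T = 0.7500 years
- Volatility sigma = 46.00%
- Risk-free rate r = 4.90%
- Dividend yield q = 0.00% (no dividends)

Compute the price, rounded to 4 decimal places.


Answer: Price = 19.0301

Derivation:
d1 = (ln(S/K) + (r - q + 0.5*sigma^2) * T) / (sigma * sqrt(T)) = 0.40909357
d2 = d1 - sigma * sqrt(T) = 0.01072188
exp(-rT) = 0.96391708; exp(-qT) = 1.00000000
C = S_0 * exp(-qT) * N(d1) - K * exp(-rT) * N(d2)
N(d1) = 0.65876450; N(d2) = 0.50427733
C = 97.6200 * 1.00000000 * 0.65876450 - 93.1500 * 0.96391708 * 0.50427733 = 19.0301


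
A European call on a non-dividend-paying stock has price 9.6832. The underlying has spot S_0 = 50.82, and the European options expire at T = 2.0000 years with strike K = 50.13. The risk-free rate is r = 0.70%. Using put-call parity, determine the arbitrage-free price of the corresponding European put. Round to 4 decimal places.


Put-call parity: C - P = S_0 * exp(-qT) - K * exp(-rT).
S_0 * exp(-qT) = 50.8200 * 1.00000000 = 50.82000000
K * exp(-rT) = 50.1300 * 0.98609754 = 49.43306989
P = C - S*exp(-qT) + K*exp(-rT)
P = 9.6832 - 50.82000000 + 49.43306989 = 8.2963

Answer: Put price = 8.2963


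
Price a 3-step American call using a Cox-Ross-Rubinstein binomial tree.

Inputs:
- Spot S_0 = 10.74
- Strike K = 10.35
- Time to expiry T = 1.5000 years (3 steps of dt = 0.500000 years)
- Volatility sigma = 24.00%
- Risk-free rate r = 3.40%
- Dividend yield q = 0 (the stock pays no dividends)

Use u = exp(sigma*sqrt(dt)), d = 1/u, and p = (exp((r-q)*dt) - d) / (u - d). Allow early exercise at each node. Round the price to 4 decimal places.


dt = T/N = 0.500000
u = exp(sigma*sqrt(dt)) = 1.184956; d = 1/u = 0.843913
p = (exp((r-q)*dt) - d) / (u - d) = 0.507948
Discount per step: exp(-r*dt) = 0.983144
Stock lattice S(k, i) with i counting down-moves:
  k=0: S(0,0) = 10.7400
  k=1: S(1,0) = 12.7264; S(1,1) = 9.0636
  k=2: S(2,0) = 15.0803; S(2,1) = 10.7400; S(2,2) = 7.6489
  k=3: S(3,0) = 17.8694; S(3,1) = 12.7264; S(3,2) = 9.0636; S(3,3) = 6.4550
Terminal payoffs V(N, i) = max(S_T - K, 0):
  V(3,0) = 7.519440; V(3,1) = 2.376427; V(3,2) = 0.000000; V(3,3) = 0.000000
Backward induction: V(k, i) = exp(-r*dt) * [p * V(k+1, i) + (1-p) * V(k+1, i+1)]; then take max(V_cont, immediate exercise) for American.
  V(2,0) = exp(-r*dt) * [p*7.519440 + (1-p)*2.376427] = 4.904719; exercise = 4.730256; V(2,0) = max -> 4.904719
  V(2,1) = exp(-r*dt) * [p*2.376427 + (1-p)*0.000000] = 1.186755; exercise = 0.390000; V(2,1) = max -> 1.186755
  V(2,2) = exp(-r*dt) * [p*0.000000 + (1-p)*0.000000] = 0.000000; exercise = 0.000000; V(2,2) = max -> 0.000000
  V(1,0) = exp(-r*dt) * [p*4.904719 + (1-p)*1.186755] = 3.023451; exercise = 2.376427; V(1,0) = max -> 3.023451
  V(1,1) = exp(-r*dt) * [p*1.186755 + (1-p)*0.000000] = 0.592649; exercise = 0.000000; V(1,1) = max -> 0.592649
  V(0,0) = exp(-r*dt) * [p*3.023451 + (1-p)*0.592649] = 1.796568; exercise = 0.390000; V(0,0) = max -> 1.796568

Answer: Price = V(0,0) = 1.7966


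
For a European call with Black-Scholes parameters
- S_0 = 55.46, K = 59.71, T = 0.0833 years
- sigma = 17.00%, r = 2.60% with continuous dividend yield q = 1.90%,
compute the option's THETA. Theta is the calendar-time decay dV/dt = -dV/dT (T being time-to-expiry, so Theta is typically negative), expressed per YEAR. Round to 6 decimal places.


Answer: Theta = -2.238624

Derivation:
d1 = -1.4684754631; d2 = -1.5175404200
phi(d1) = 0.1357217254; exp(-qT) = 0.9984185518; exp(-rT) = 0.9978365437
Theta = -S*exp(-qT)*phi(d1)*sigma/(2*sqrt(T)) - r*K*exp(-rT)*N(d2) + q*S*exp(-qT)*N(d1)
N(d1) = 0.0709875583; N(d2) = 0.0645651482; sqrt(T) = 0.2886173938
Term 1 = -55.4600 * 0.9984185518 * 0.1357217254 * 0.1700 / (2 * 0.2886173938) = -2.2132899116
Term 2 = -0.0260 * 59.7100 * 0.9978365437 * 0.0645651482 = -0.1000179563
Term 3 = 0.0190 * 55.4600 * 0.9984185518 * 0.0709875583 = 0.0746841335
Theta = -2.2132899116 + (-0.1000179563) + (0.0746841335) = -2.238624


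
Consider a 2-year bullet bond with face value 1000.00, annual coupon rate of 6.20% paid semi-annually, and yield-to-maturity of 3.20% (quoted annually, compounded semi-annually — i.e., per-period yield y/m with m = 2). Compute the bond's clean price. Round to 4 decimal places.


Answer: Price = 1057.6747

Derivation:
Coupon per period c = face * coupon_rate / m = 31.000000
Periods per year m = 2; per-period yield y/m = 0.016000
Number of cashflows N = 4
Cashflows (t years, CF_t, discount factor 1/(1+y/m)^(m*t), PV):
  t = 0.5000: CF_t = 31.000000, DF = 0.984252, PV = 30.511811
  t = 1.0000: CF_t = 31.000000, DF = 0.968752, PV = 30.031310
  t = 1.5000: CF_t = 31.000000, DF = 0.953496, PV = 29.558376
  t = 2.0000: CF_t = 1031.000000, DF = 0.938480, PV = 967.573206
Price P = sum_t PV_t = 1057.674703


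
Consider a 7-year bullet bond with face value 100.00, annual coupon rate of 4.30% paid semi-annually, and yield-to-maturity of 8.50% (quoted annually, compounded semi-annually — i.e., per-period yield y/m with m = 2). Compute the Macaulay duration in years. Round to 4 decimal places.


Coupon per period c = face * coupon_rate / m = 2.150000
Periods per year m = 2; per-period yield y/m = 0.042500
Number of cashflows N = 14
Cashflows (t years, CF_t, discount factor 1/(1+y/m)^(m*t), PV):
  t = 0.5000: CF_t = 2.150000, DF = 0.959233, PV = 2.062350
  t = 1.0000: CF_t = 2.150000, DF = 0.920127, PV = 1.978273
  t = 1.5000: CF_t = 2.150000, DF = 0.882616, PV = 1.897624
  t = 2.0000: CF_t = 2.150000, DF = 0.846634, PV = 1.820263
  t = 2.5000: CF_t = 2.150000, DF = 0.812119, PV = 1.746056
  t = 3.0000: CF_t = 2.150000, DF = 0.779011, PV = 1.674874
  t = 3.5000: CF_t = 2.150000, DF = 0.747253, PV = 1.606594
  t = 4.0000: CF_t = 2.150000, DF = 0.716789, PV = 1.541097
  t = 4.5000: CF_t = 2.150000, DF = 0.687568, PV = 1.478270
  t = 5.0000: CF_t = 2.150000, DF = 0.659537, PV = 1.418005
  t = 5.5000: CF_t = 2.150000, DF = 0.632650, PV = 1.360197
  t = 6.0000: CF_t = 2.150000, DF = 0.606858, PV = 1.304745
  t = 6.5000: CF_t = 2.150000, DF = 0.582118, PV = 1.251554
  t = 7.0000: CF_t = 102.150000, DF = 0.558387, PV = 57.039207
Price P = sum_t PV_t = 78.179110
Macaulay numerator sum_t t * PV_t:
  t * PV_t at t = 0.5000: 1.031175
  t * PV_t at t = 1.0000: 1.978273
  t * PV_t at t = 1.5000: 2.846437
  t * PV_t at t = 2.0000: 3.640527
  t * PV_t at t = 2.5000: 4.365140
  t * PV_t at t = 3.0000: 5.024621
  t * PV_t at t = 3.5000: 5.623077
  t * PV_t at t = 4.0000: 6.164388
  t * PV_t at t = 4.5000: 6.652217
  t * PV_t at t = 5.0000: 7.090026
  t * PV_t at t = 5.5000: 7.481083
  t * PV_t at t = 6.0000: 7.828471
  t * PV_t at t = 6.5000: 8.135102
  t * PV_t at t = 7.0000: 399.274450
Macaulay duration D = (sum_t t * PV_t) / P = 467.134986 / 78.179110 = 5.975189

Answer: Macaulay duration = 5.9752 years


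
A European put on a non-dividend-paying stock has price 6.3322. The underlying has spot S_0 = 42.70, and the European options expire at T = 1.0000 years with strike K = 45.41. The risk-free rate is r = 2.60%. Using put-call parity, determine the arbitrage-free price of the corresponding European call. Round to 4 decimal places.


Put-call parity: C - P = S_0 * exp(-qT) - K * exp(-rT).
S_0 * exp(-qT) = 42.7000 * 1.00000000 = 42.70000000
K * exp(-rT) = 45.4100 * 0.97433509 = 44.24455642
C = P + S*exp(-qT) - K*exp(-rT)
C = 6.3322 + 42.70000000 - 44.24455642 = 4.7876

Answer: Call price = 4.7876


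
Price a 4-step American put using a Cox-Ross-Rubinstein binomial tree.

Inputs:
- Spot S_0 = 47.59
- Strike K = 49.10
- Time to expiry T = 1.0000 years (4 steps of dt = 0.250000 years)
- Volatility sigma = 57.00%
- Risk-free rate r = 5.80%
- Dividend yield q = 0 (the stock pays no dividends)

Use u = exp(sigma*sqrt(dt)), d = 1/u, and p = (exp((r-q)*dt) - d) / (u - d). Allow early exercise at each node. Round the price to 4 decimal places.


Answer: Price = V(0,0) = 10.1233

Derivation:
dt = T/N = 0.250000
u = exp(sigma*sqrt(dt)) = 1.329762; d = 1/u = 0.752014
p = (exp((r-q)*dt) - d) / (u - d) = 0.454509
Discount per step: exp(-r*dt) = 0.985605
Stock lattice S(k, i) with i counting down-moves:
  k=0: S(0,0) = 47.5900
  k=1: S(1,0) = 63.2834; S(1,1) = 35.7884
  k=2: S(2,0) = 84.1518; S(2,1) = 47.5900; S(2,2) = 26.9134
  k=3: S(3,0) = 111.9019; S(3,1) = 63.2834; S(3,2) = 35.7884; S(3,3) = 20.2392
  k=4: S(4,0) = 148.8029; S(4,1) = 84.1518; S(4,2) = 47.5900; S(4,3) = 26.9134; S(4,4) = 15.2202
Terminal payoffs V(N, i) = max(K - S_T, 0):
  V(4,0) = 0.000000; V(4,1) = 0.000000; V(4,2) = 1.510000; V(4,3) = 22.186644; V(4,4) = 33.879813
Backward induction: V(k, i) = exp(-r*dt) * [p * V(k+1, i) + (1-p) * V(k+1, i+1)]; then take max(V_cont, immediate exercise) for American.
  V(3,0) = exp(-r*dt) * [p*0.000000 + (1-p)*0.000000] = 0.000000; exercise = 0.000000; V(3,0) = max -> 0.000000
  V(3,1) = exp(-r*dt) * [p*0.000000 + (1-p)*1.510000] = 0.811835; exercise = 0.000000; V(3,1) = max -> 0.811835
  V(3,2) = exp(-r*dt) * [p*1.510000 + (1-p)*22.186644] = 12.604828; exercise = 13.311642; V(3,2) = max -> 13.311642
  V(3,3) = exp(-r*dt) * [p*22.186644 + (1-p)*33.879813] = 28.153960; exercise = 28.860773; V(3,3) = max -> 28.860773
  V(2,0) = exp(-r*dt) * [p*0.000000 + (1-p)*0.811835] = 0.436474; exercise = 0.000000; V(2,0) = max -> 0.436474
  V(2,1) = exp(-r*dt) * [p*0.811835 + (1-p)*13.311642] = 7.520529; exercise = 1.510000; V(2,1) = max -> 7.520529
  V(2,2) = exp(-r*dt) * [p*13.311642 + (1-p)*28.860773] = 21.479831; exercise = 22.186644; V(2,2) = max -> 22.186644
  V(1,0) = exp(-r*dt) * [p*0.436474 + (1-p)*7.520529] = 4.238853; exercise = 0.000000; V(1,0) = max -> 4.238853
  V(1,1) = exp(-r*dt) * [p*7.520529 + (1-p)*22.186644] = 15.297340; exercise = 13.311642; V(1,1) = max -> 15.297340
  V(0,0) = exp(-r*dt) * [p*4.238853 + (1-p)*15.297340] = 10.123304; exercise = 1.510000; V(0,0) = max -> 10.123304


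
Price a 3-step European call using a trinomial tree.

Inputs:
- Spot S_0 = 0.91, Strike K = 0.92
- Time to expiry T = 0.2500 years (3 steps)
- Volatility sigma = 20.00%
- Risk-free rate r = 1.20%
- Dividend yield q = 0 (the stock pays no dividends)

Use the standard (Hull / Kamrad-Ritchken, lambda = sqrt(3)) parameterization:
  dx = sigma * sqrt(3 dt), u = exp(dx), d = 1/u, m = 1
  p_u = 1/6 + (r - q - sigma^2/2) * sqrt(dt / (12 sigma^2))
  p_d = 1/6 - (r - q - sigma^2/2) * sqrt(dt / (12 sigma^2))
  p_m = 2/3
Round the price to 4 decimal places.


Answer: Price = V(0,0) = 0.0313

Derivation:
dt = T/N = 0.083333; dx = sigma*sqrt(3*dt) = 0.100000
u = exp(dx) = 1.105171; d = 1/u = 0.904837
p_u = 0.163333, p_m = 0.666667, p_d = 0.170000
Discount per step: exp(-r*dt) = 0.999000
Stock lattice S(k, j) with j the centered position index:
  k=0: S(0,+0) = 0.9100
  k=1: S(1,-1) = 0.8234; S(1,+0) = 0.9100; S(1,+1) = 1.0057
  k=2: S(2,-2) = 0.7450; S(2,-1) = 0.8234; S(2,+0) = 0.9100; S(2,+1) = 1.0057; S(2,+2) = 1.1115
  k=3: S(3,-3) = 0.6741; S(3,-2) = 0.7450; S(3,-1) = 0.8234; S(3,+0) = 0.9100; S(3,+1) = 1.0057; S(3,+2) = 1.1115; S(3,+3) = 1.2284
Terminal payoffs V(N, j) = max(S_T - K, 0):
  V(3,-3) = 0.000000; V(3,-2) = 0.000000; V(3,-1) = 0.000000; V(3,+0) = 0.000000; V(3,+1) = 0.085706; V(3,+2) = 0.191477; V(3,+3) = 0.308372
Backward induction: V(k, j) = exp(-r*dt) * [p_u * V(k+1, j+1) + p_m * V(k+1, j) + p_d * V(k+1, j-1)]
  V(2,-2) = exp(-r*dt) * [p_u*0.000000 + p_m*0.000000 + p_d*0.000000] = 0.000000
  V(2,-1) = exp(-r*dt) * [p_u*0.000000 + p_m*0.000000 + p_d*0.000000] = 0.000000
  V(2,+0) = exp(-r*dt) * [p_u*0.085706 + p_m*0.000000 + p_d*0.000000] = 0.013985
  V(2,+1) = exp(-r*dt) * [p_u*0.191477 + p_m*0.085706 + p_d*0.000000] = 0.088323
  V(2,+2) = exp(-r*dt) * [p_u*0.308372 + p_m*0.191477 + p_d*0.085706] = 0.192396
  V(1,-1) = exp(-r*dt) * [p_u*0.013985 + p_m*0.000000 + p_d*0.000000] = 0.002282
  V(1,+0) = exp(-r*dt) * [p_u*0.088323 + p_m*0.013985 + p_d*0.000000] = 0.023725
  V(1,+1) = exp(-r*dt) * [p_u*0.192396 + p_m*0.088323 + p_d*0.013985] = 0.092591
  V(0,+0) = exp(-r*dt) * [p_u*0.092591 + p_m*0.023725 + p_d*0.002282] = 0.031297


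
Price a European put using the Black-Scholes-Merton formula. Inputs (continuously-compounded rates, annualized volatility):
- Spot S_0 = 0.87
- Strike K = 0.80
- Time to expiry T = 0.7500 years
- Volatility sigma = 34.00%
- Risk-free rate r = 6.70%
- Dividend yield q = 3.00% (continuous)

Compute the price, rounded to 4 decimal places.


d1 = (ln(S/K) + (r - q + 0.5*sigma^2) * T) / (sigma * sqrt(T)) = 0.52634471
d2 = d1 - sigma * sqrt(T) = 0.23189608
exp(-rT) = 0.95099165; exp(-qT) = 0.97775124
P = K * exp(-rT) * N(-d2) - S_0 * exp(-qT) * N(-d1)
N(-d1) = 0.29932436; N(-d2) = 0.40830937
P = 0.8000 * 0.95099165 * 0.40830937 - 0.8700 * 0.97775124 * 0.29932436 = 0.0560

Answer: Price = 0.0560


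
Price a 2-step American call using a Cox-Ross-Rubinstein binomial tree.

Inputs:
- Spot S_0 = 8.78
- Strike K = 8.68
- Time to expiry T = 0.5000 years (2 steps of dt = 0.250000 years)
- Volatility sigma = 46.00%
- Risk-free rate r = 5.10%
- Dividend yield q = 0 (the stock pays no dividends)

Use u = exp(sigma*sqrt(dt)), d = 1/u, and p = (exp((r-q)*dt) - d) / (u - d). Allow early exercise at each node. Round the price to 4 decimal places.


Answer: Price = V(0,0) = 1.1763

Derivation:
dt = T/N = 0.250000
u = exp(sigma*sqrt(dt)) = 1.258600; d = 1/u = 0.794534
p = (exp((r-q)*dt) - d) / (u - d) = 0.470403
Discount per step: exp(-r*dt) = 0.987331
Stock lattice S(k, i) with i counting down-moves:
  k=0: S(0,0) = 8.7800
  k=1: S(1,0) = 11.0505; S(1,1) = 6.9760
  k=2: S(2,0) = 13.9082; S(2,1) = 8.7800; S(2,2) = 5.5427
Terminal payoffs V(N, i) = max(S_T - K, 0):
  V(2,0) = 5.228170; V(2,1) = 0.100000; V(2,2) = 0.000000
Backward induction: V(k, i) = exp(-r*dt) * [p * V(k+1, i) + (1-p) * V(k+1, i+1)]; then take max(V_cont, immediate exercise) for American.
  V(1,0) = exp(-r*dt) * [p*5.228170 + (1-p)*0.100000] = 2.480476; exercise = 2.370508; V(1,0) = max -> 2.480476
  V(1,1) = exp(-r*dt) * [p*0.100000 + (1-p)*0.000000] = 0.046444; exercise = 0.000000; V(1,1) = max -> 0.046444
  V(0,0) = exp(-r*dt) * [p*2.480476 + (1-p)*0.046444] = 1.176325; exercise = 0.100000; V(0,0) = max -> 1.176325


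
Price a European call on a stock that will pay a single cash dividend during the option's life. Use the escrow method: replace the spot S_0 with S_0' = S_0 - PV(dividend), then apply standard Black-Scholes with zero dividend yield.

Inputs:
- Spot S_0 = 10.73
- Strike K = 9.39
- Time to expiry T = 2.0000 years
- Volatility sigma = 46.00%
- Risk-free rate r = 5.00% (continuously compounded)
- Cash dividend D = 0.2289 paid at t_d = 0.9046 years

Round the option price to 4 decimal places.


PV(D) = D * exp(-r * t_d) = 0.2289 * 0.95577763 = 0.21877750
S_0' = S_0 - PV(D) = 10.7300 - 0.21877750 = 10.51122250
d1 = (ln(S_0'/K) + (r + sigma^2/2)*T) / (sigma*sqrt(T)) = 0.65238010
d2 = d1 - sigma*sqrt(T) = 0.00184186
exp(-rT) = 0.90483742
N(d1) = 0.74292200; N(d2) = 0.50073480
C = S_0' * N(d1) - K * exp(-rT) * N(d2) = 10.51122250 * 0.74292200 - 9.3900 * 0.90483742 * 0.50073480 = 3.5546

Answer: Price = 3.5546


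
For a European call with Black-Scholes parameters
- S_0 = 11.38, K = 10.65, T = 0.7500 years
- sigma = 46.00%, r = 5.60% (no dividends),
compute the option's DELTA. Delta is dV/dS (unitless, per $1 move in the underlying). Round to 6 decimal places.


d1 = 0.4710363293; d2 = 0.0726646435
phi(d1) = 0.3570511804; exp(-qT) = 1.0000000000; exp(-rT) = 0.9588697806
N(d1) = 0.6811926041
Delta = exp(-qT) * N(d1) = 1.0000000000 * 0.6811926041 = 0.681193

Answer: Delta = 0.681193


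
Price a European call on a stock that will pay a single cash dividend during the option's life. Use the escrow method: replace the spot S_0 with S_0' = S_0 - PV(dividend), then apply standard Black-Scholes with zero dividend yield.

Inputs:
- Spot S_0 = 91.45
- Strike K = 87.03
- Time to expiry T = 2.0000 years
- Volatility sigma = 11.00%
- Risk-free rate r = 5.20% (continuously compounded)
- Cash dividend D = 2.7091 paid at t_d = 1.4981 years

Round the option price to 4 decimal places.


Answer: Price = 12.0465

Derivation:
PV(D) = D * exp(-r * t_d) = 2.7091 * 0.92505582 = 2.50606872
S_0' = S_0 - PV(D) = 91.4500 - 2.50606872 = 88.94393128
d1 = (ln(S_0'/K) + (r + sigma^2/2)*T) / (sigma*sqrt(T)) = 0.88615457
d2 = d1 - sigma*sqrt(T) = 0.73059108
exp(-rT) = 0.90122530
N(d1) = 0.81223288; N(d2) = 0.76748552
C = S_0' * N(d1) - K * exp(-rT) * N(d2) = 88.94393128 * 0.81223288 - 87.0300 * 0.90122530 * 0.76748552 = 12.0465


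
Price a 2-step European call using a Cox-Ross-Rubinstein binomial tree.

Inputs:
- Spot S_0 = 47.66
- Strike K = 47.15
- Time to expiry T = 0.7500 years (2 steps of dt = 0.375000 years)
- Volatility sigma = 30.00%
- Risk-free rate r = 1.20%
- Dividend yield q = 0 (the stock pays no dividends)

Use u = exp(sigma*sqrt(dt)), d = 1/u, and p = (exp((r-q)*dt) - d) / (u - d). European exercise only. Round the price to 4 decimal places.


Answer: Price = V(0,0) = 4.9237

Derivation:
dt = T/N = 0.375000
u = exp(sigma*sqrt(dt)) = 1.201669; d = 1/u = 0.832176
p = (exp((r-q)*dt) - d) / (u - d) = 0.466407
Discount per step: exp(-r*dt) = 0.995510
Stock lattice S(k, i) with i counting down-moves:
  k=0: S(0,0) = 47.6600
  k=1: S(1,0) = 57.2716; S(1,1) = 39.6615
  k=2: S(2,0) = 68.8215; S(2,1) = 47.6600; S(2,2) = 33.0053
Terminal payoffs V(N, i) = max(S_T - K, 0):
  V(2,0) = 21.671482; V(2,1) = 0.510000; V(2,2) = 0.000000
Backward induction: V(k, i) = exp(-r*dt) * [p * V(k+1, i) + (1-p) * V(k+1, i+1)].
  V(1,0) = exp(-r*dt) * [p*21.671482 + (1-p)*0.510000] = 10.333260
  V(1,1) = exp(-r*dt) * [p*0.510000 + (1-p)*0.000000] = 0.236800
  V(0,0) = exp(-r*dt) * [p*10.333260 + (1-p)*0.236800] = 4.923654


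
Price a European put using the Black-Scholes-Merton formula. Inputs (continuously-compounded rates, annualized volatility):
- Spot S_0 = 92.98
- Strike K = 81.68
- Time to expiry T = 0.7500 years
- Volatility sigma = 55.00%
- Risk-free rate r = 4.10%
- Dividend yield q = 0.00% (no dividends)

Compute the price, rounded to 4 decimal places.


Answer: Price = 10.2096

Derivation:
d1 = (ln(S/K) + (r - q + 0.5*sigma^2) * T) / (sigma * sqrt(T)) = 0.57475270
d2 = d1 - sigma * sqrt(T) = 0.09843873
exp(-rT) = 0.96971797; exp(-qT) = 1.00000000
P = K * exp(-rT) * N(-d2) - S_0 * exp(-qT) * N(-d1)
N(-d1) = 0.28272928; N(-d2) = 0.46079196
P = 81.6800 * 0.96971797 * 0.46079196 - 92.9800 * 1.00000000 * 0.28272928 = 10.2096


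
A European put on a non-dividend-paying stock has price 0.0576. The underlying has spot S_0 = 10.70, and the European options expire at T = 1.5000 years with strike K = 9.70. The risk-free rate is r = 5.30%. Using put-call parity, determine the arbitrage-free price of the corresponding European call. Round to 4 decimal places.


Put-call parity: C - P = S_0 * exp(-qT) - K * exp(-rT).
S_0 * exp(-qT) = 10.7000 * 1.00000000 = 10.70000000
K * exp(-rT) = 9.7000 * 0.92357802 = 8.95870679
C = P + S*exp(-qT) - K*exp(-rT)
C = 0.0576 + 10.70000000 - 8.95870679 = 1.7989

Answer: Call price = 1.7989


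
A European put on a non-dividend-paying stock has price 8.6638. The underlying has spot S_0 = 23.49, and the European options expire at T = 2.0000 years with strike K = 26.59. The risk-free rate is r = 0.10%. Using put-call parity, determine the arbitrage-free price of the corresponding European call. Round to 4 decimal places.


Put-call parity: C - P = S_0 * exp(-qT) - K * exp(-rT).
S_0 * exp(-qT) = 23.4900 * 1.00000000 = 23.49000000
K * exp(-rT) = 26.5900 * 0.99800200 = 26.53687314
C = P + S*exp(-qT) - K*exp(-rT)
C = 8.6638 + 23.49000000 - 26.53687314 = 5.6169

Answer: Call price = 5.6169


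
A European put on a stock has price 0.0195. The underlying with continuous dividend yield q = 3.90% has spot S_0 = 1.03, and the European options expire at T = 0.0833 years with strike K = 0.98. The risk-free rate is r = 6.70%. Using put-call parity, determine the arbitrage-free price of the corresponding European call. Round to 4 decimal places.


Answer: Call price = 0.0716

Derivation:
Put-call parity: C - P = S_0 * exp(-qT) - K * exp(-rT).
S_0 * exp(-qT) = 1.0300 * 0.99675657 = 1.02665927
K * exp(-rT) = 0.9800 * 0.99443445 = 0.97454576
C = P + S*exp(-qT) - K*exp(-rT)
C = 0.0195 + 1.02665927 - 0.97454576 = 0.0716


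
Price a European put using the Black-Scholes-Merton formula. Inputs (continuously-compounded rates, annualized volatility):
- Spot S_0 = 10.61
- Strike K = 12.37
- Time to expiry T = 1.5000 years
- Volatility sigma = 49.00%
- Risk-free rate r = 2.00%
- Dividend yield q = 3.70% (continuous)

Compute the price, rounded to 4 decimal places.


Answer: Price = 3.6941

Derivation:
d1 = (ln(S/K) + (r - q + 0.5*sigma^2) * T) / (sigma * sqrt(T)) = 0.00182923
d2 = d1 - sigma * sqrt(T) = -0.59829576
exp(-rT) = 0.97044553; exp(-qT) = 0.94601202
P = K * exp(-rT) * N(-d2) - S_0 * exp(-qT) * N(-d1)
N(-d1) = 0.49927024; N(-d2) = 0.72517870
P = 12.3700 * 0.97044553 * 0.72517870 - 10.6100 * 0.94601202 * 0.49927024 = 3.6941


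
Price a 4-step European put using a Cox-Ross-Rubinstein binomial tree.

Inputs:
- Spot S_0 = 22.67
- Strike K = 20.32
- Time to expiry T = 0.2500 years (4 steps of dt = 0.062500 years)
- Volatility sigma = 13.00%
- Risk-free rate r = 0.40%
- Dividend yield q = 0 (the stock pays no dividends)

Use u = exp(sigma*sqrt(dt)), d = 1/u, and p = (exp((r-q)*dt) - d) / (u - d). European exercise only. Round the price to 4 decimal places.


dt = T/N = 0.062500
u = exp(sigma*sqrt(dt)) = 1.033034; d = 1/u = 0.968022
p = (exp((r-q)*dt) - d) / (u - d) = 0.495722
Discount per step: exp(-r*dt) = 0.999750
Stock lattice S(k, i) with i counting down-moves:
  k=0: S(0,0) = 22.6700
  k=1: S(1,0) = 23.4189; S(1,1) = 21.9451
  k=2: S(2,0) = 24.1925; S(2,1) = 22.6700; S(2,2) = 21.2433
  k=3: S(3,0) = 24.9917; S(3,1) = 23.4189; S(3,2) = 21.9451; S(3,3) = 20.5640
  k=4: S(4,0) = 25.8172; S(4,1) = 24.1925; S(4,2) = 22.6700; S(4,3) = 21.2433; S(4,4) = 19.9064
Terminal payoffs V(N, i) = max(K - S_T, 0):
  V(4,0) = 0.000000; V(4,1) = 0.000000; V(4,2) = 0.000000; V(4,3) = 0.000000; V(4,4) = 0.413577
Backward induction: V(k, i) = exp(-r*dt) * [p * V(k+1, i) + (1-p) * V(k+1, i+1)].
  V(3,0) = exp(-r*dt) * [p*0.000000 + (1-p)*0.000000] = 0.000000
  V(3,1) = exp(-r*dt) * [p*0.000000 + (1-p)*0.000000] = 0.000000
  V(3,2) = exp(-r*dt) * [p*0.000000 + (1-p)*0.000000] = 0.000000
  V(3,3) = exp(-r*dt) * [p*0.000000 + (1-p)*0.413577] = 0.208506
  V(2,0) = exp(-r*dt) * [p*0.000000 + (1-p)*0.000000] = 0.000000
  V(2,1) = exp(-r*dt) * [p*0.000000 + (1-p)*0.000000] = 0.000000
  V(2,2) = exp(-r*dt) * [p*0.000000 + (1-p)*0.208506] = 0.105119
  V(1,0) = exp(-r*dt) * [p*0.000000 + (1-p)*0.000000] = 0.000000
  V(1,1) = exp(-r*dt) * [p*0.000000 + (1-p)*0.105119] = 0.052996
  V(0,0) = exp(-r*dt) * [p*0.000000 + (1-p)*0.052996] = 0.026718

Answer: Price = V(0,0) = 0.0267


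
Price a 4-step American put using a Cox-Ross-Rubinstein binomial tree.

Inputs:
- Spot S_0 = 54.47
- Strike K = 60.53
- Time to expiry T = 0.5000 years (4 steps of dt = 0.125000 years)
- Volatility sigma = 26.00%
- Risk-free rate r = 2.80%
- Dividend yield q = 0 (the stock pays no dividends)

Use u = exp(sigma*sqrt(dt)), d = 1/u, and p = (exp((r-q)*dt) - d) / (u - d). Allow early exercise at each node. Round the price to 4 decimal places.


Answer: Price = V(0,0) = 7.6586

Derivation:
dt = T/N = 0.125000
u = exp(sigma*sqrt(dt)) = 1.096281; d = 1/u = 0.912175
p = (exp((r-q)*dt) - d) / (u - d) = 0.496079
Discount per step: exp(-r*dt) = 0.996506
Stock lattice S(k, i) with i counting down-moves:
  k=0: S(0,0) = 54.4700
  k=1: S(1,0) = 59.7144; S(1,1) = 49.6861
  k=2: S(2,0) = 65.4638; S(2,1) = 54.4700; S(2,2) = 45.3224
  k=3: S(3,0) = 71.7668; S(3,1) = 59.7144; S(3,2) = 49.6861; S(3,3) = 41.3420
  k=4: S(4,0) = 78.6766; S(4,1) = 65.4638; S(4,2) = 54.4700; S(4,3) = 45.3224; S(4,4) = 37.7111
Terminal payoffs V(N, i) = max(K - S_T, 0):
  V(4,0) = 0.000000; V(4,1) = 0.000000; V(4,2) = 6.060000; V(4,3) = 15.207558; V(4,4) = 22.818897
Backward induction: V(k, i) = exp(-r*dt) * [p * V(k+1, i) + (1-p) * V(k+1, i+1)]; then take max(V_cont, immediate exercise) for American.
  V(3,0) = exp(-r*dt) * [p*0.000000 + (1-p)*0.000000] = 0.000000; exercise = 0.000000; V(3,0) = max -> 0.000000
  V(3,1) = exp(-r*dt) * [p*0.000000 + (1-p)*6.060000] = 3.043091; exercise = 0.815554; V(3,1) = max -> 3.043091
  V(3,2) = exp(-r*dt) * [p*6.060000 + (1-p)*15.207558] = 10.632366; exercise = 10.843851; V(3,2) = max -> 10.843851
  V(3,3) = exp(-r*dt) * [p*15.207558 + (1-p)*22.818897] = 18.976535; exercise = 19.188020; V(3,3) = max -> 19.188020
  V(2,0) = exp(-r*dt) * [p*0.000000 + (1-p)*3.043091] = 1.528119; exercise = 0.000000; V(2,0) = max -> 1.528119
  V(2,1) = exp(-r*dt) * [p*3.043091 + (1-p)*10.843851] = 6.949689; exercise = 6.060000; V(2,1) = max -> 6.949689
  V(2,2) = exp(-r*dt) * [p*10.843851 + (1-p)*19.188020] = 14.996073; exercise = 15.207558; V(2,2) = max -> 15.207558
  V(1,0) = exp(-r*dt) * [p*1.528119 + (1-p)*6.949689] = 4.245276; exercise = 0.815554; V(1,0) = max -> 4.245276
  V(1,1) = exp(-r*dt) * [p*6.949689 + (1-p)*15.207558] = 11.072180; exercise = 10.843851; V(1,1) = max -> 11.072180
  V(0,0) = exp(-r*dt) * [p*4.245276 + (1-p)*11.072180] = 7.658643; exercise = 6.060000; V(0,0) = max -> 7.658643


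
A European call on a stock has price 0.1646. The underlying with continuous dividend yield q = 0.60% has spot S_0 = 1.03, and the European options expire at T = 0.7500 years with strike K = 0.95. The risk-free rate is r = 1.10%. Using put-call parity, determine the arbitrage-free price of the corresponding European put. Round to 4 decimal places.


Put-call parity: C - P = S_0 * exp(-qT) - K * exp(-rT).
S_0 * exp(-qT) = 1.0300 * 0.99551011 = 1.02537541
K * exp(-rT) = 0.9500 * 0.99178394 = 0.94219474
P = C - S*exp(-qT) + K*exp(-rT)
P = 0.1646 - 1.02537541 + 0.94219474 = 0.0814

Answer: Put price = 0.0814


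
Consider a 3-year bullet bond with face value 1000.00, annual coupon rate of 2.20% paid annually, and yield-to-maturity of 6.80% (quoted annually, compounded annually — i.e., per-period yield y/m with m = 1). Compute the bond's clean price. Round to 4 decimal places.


Coupon per period c = face * coupon_rate / m = 22.000000
Periods per year m = 1; per-period yield y/m = 0.068000
Number of cashflows N = 3
Cashflows (t years, CF_t, discount factor 1/(1+y/m)^(m*t), PV):
  t = 1.0000: CF_t = 22.000000, DF = 0.936330, PV = 20.599251
  t = 2.0000: CF_t = 22.000000, DF = 0.876713, PV = 19.287688
  t = 3.0000: CF_t = 1022.000000, DF = 0.820892, PV = 838.952046
Price P = sum_t PV_t = 878.838985

Answer: Price = 878.8390


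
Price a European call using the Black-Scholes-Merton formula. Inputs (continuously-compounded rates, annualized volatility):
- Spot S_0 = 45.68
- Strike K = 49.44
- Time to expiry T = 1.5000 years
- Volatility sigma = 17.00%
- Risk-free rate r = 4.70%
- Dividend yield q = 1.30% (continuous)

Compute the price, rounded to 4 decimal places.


d1 = (ln(S/K) + (r - q + 0.5*sigma^2) * T) / (sigma * sqrt(T)) = -0.03085516
d2 = d1 - sigma * sqrt(T) = -0.23906178
exp(-rT) = 0.93192774; exp(-qT) = 0.98068890
C = S_0 * exp(-qT) * N(d1) - K * exp(-rT) * N(d2)
N(d1) = 0.48769253; N(d2) = 0.40552884
C = 45.6800 * 0.98068890 * 0.48769253 - 49.4400 * 0.93192774 * 0.40552884 = 3.1630

Answer: Price = 3.1630


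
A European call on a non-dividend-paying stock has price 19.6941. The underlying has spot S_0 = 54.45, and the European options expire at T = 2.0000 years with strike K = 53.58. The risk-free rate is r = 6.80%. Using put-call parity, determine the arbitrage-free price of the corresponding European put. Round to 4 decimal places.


Put-call parity: C - P = S_0 * exp(-qT) - K * exp(-rT).
S_0 * exp(-qT) = 54.4500 * 1.00000000 = 54.45000000
K * exp(-rT) = 53.5800 * 0.87284263 = 46.76690825
P = C - S*exp(-qT) + K*exp(-rT)
P = 19.6941 - 54.45000000 + 46.76690825 = 12.0110

Answer: Put price = 12.0110


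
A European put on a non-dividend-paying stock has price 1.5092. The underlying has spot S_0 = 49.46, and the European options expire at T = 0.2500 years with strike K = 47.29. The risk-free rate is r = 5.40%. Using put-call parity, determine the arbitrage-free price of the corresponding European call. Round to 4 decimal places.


Put-call parity: C - P = S_0 * exp(-qT) - K * exp(-rT).
S_0 * exp(-qT) = 49.4600 * 1.00000000 = 49.46000000
K * exp(-rT) = 47.2900 * 0.98659072 = 46.65587497
C = P + S*exp(-qT) - K*exp(-rT)
C = 1.5092 + 49.46000000 - 46.65587497 = 4.3133

Answer: Call price = 4.3133


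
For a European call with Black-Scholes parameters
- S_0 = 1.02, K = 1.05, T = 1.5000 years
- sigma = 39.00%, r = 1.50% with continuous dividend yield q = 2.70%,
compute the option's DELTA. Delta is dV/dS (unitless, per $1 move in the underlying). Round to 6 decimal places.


d1 = 0.1404530366; d2 = -0.3371974633
phi(d1) = 0.3950266449; exp(-qT) = 0.9603091645; exp(-rT) = 0.9777512372
N(d1) = 0.5558489720
Delta = exp(-qT) * N(d1) = 0.9603091645 * 0.5558489720 = 0.533787

Answer: Delta = 0.533787


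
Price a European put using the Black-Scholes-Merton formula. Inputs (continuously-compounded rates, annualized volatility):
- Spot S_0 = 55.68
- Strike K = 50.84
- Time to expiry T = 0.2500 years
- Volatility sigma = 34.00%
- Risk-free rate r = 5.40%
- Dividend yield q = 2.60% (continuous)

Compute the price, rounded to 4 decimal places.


Answer: Price = 1.5670

Derivation:
d1 = (ln(S/K) + (r - q + 0.5*sigma^2) * T) / (sigma * sqrt(T)) = 0.66110335
d2 = d1 - sigma * sqrt(T) = 0.49110335
exp(-rT) = 0.98659072; exp(-qT) = 0.99352108
P = K * exp(-rT) * N(-d2) - S_0 * exp(-qT) * N(-d1)
N(-d1) = 0.25427302; N(-d2) = 0.31167668
P = 50.8400 * 0.98659072 * 0.31167668 - 55.6800 * 0.99352108 * 0.25427302 = 1.5670


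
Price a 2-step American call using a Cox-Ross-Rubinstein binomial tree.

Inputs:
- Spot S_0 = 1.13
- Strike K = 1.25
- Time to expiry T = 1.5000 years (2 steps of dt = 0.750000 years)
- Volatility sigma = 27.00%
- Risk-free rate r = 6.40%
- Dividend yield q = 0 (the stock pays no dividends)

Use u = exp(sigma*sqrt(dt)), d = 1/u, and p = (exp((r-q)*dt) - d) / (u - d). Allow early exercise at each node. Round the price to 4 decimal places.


Answer: Price = V(0,0) = 0.1500

Derivation:
dt = T/N = 0.750000
u = exp(sigma*sqrt(dt)) = 1.263426; d = 1/u = 0.791499
p = (exp((r-q)*dt) - d) / (u - d) = 0.545999
Discount per step: exp(-r*dt) = 0.953134
Stock lattice S(k, i) with i counting down-moves:
  k=0: S(0,0) = 1.1300
  k=1: S(1,0) = 1.4277; S(1,1) = 0.8944
  k=2: S(2,0) = 1.8038; S(2,1) = 1.1300; S(2,2) = 0.7079
Terminal payoffs V(N, i) = max(S_T - K, 0):
  V(2,0) = 0.553756; V(2,1) = 0.000000; V(2,2) = 0.000000
Backward induction: V(k, i) = exp(-r*dt) * [p * V(k+1, i) + (1-p) * V(k+1, i+1)]; then take max(V_cont, immediate exercise) for American.
  V(1,0) = exp(-r*dt) * [p*0.553756 + (1-p)*0.000000] = 0.288181; exercise = 0.177671; V(1,0) = max -> 0.288181
  V(1,1) = exp(-r*dt) * [p*0.000000 + (1-p)*0.000000] = 0.000000; exercise = 0.000000; V(1,1) = max -> 0.000000
  V(0,0) = exp(-r*dt) * [p*0.288181 + (1-p)*0.000000] = 0.149972; exercise = 0.000000; V(0,0) = max -> 0.149972


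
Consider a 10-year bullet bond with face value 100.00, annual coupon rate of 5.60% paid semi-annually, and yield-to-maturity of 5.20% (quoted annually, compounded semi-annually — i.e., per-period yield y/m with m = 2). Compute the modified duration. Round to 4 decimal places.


Coupon per period c = face * coupon_rate / m = 2.800000
Periods per year m = 2; per-period yield y/m = 0.026000
Number of cashflows N = 20
Cashflows (t years, CF_t, discount factor 1/(1+y/m)^(m*t), PV):
  t = 0.5000: CF_t = 2.800000, DF = 0.974659, PV = 2.729045
  t = 1.0000: CF_t = 2.800000, DF = 0.949960, PV = 2.659888
  t = 1.5000: CF_t = 2.800000, DF = 0.925887, PV = 2.592483
  t = 2.0000: CF_t = 2.800000, DF = 0.902424, PV = 2.526787
  t = 2.5000: CF_t = 2.800000, DF = 0.879555, PV = 2.462755
  t = 3.0000: CF_t = 2.800000, DF = 0.857266, PV = 2.400346
  t = 3.5000: CF_t = 2.800000, DF = 0.835542, PV = 2.339519
  t = 4.0000: CF_t = 2.800000, DF = 0.814369, PV = 2.280233
  t = 4.5000: CF_t = 2.800000, DF = 0.793732, PV = 2.222449
  t = 5.0000: CF_t = 2.800000, DF = 0.773618, PV = 2.166130
  t = 5.5000: CF_t = 2.800000, DF = 0.754013, PV = 2.111237
  t = 6.0000: CF_t = 2.800000, DF = 0.734906, PV = 2.057736
  t = 6.5000: CF_t = 2.800000, DF = 0.716282, PV = 2.005591
  t = 7.0000: CF_t = 2.800000, DF = 0.698131, PV = 1.954767
  t = 7.5000: CF_t = 2.800000, DF = 0.680440, PV = 1.905231
  t = 8.0000: CF_t = 2.800000, DF = 0.663197, PV = 1.856950
  t = 8.5000: CF_t = 2.800000, DF = 0.646390, PV = 1.809893
  t = 9.0000: CF_t = 2.800000, DF = 0.630010, PV = 1.764028
  t = 9.5000: CF_t = 2.800000, DF = 0.614045, PV = 1.719326
  t = 10.0000: CF_t = 102.800000, DF = 0.598484, PV = 61.524189
Price P = sum_t PV_t = 103.088582
First compute Macaulay numerator sum_t t * PV_t:
  t * PV_t at t = 0.5000: 1.364522
  t * PV_t at t = 1.0000: 2.659888
  t * PV_t at t = 1.5000: 3.888725
  t * PV_t at t = 2.0000: 5.053573
  t * PV_t at t = 2.5000: 6.156888
  t * PV_t at t = 3.0000: 7.201038
  t * PV_t at t = 3.5000: 8.188315
  t * PV_t at t = 4.0000: 9.120930
  t * PV_t at t = 4.5000: 10.001020
  t * PV_t at t = 5.0000: 10.830648
  t * PV_t at t = 5.5000: 11.611805
  t * PV_t at t = 6.0000: 12.346417
  t * PV_t at t = 6.5000: 13.036341
  t * PV_t at t = 7.0000: 13.683368
  t * PV_t at t = 7.5000: 14.289232
  t * PV_t at t = 8.0000: 14.855602
  t * PV_t at t = 8.5000: 15.384090
  t * PV_t at t = 9.0000: 15.876254
  t * PV_t at t = 9.5000: 16.333595
  t * PV_t at t = 10.0000: 615.241892
Macaulay duration D = 807.124145 / 103.088582 = 7.829423
Modified duration = D / (1 + y/m) = 7.829423 / (1 + 0.026000) = 7.631017

Answer: Modified duration = 7.6310


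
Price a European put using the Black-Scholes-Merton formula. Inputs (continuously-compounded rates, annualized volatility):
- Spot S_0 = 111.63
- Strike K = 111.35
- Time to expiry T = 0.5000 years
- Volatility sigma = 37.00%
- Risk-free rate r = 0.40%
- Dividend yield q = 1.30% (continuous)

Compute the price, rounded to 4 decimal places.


d1 = (ln(S/K) + (r - q + 0.5*sigma^2) * T) / (sigma * sqrt(T)) = 0.12321407
d2 = d1 - sigma * sqrt(T) = -0.13841544
exp(-rT) = 0.99800200; exp(-qT) = 0.99352108
P = K * exp(-rT) * N(-d2) - S_0 * exp(-qT) * N(-d1)
N(-d1) = 0.45096879; N(-d2) = 0.55504395
P = 111.3500 * 0.99800200 * 0.55504395 - 111.6300 * 0.99352108 * 0.45096879 = 11.6652

Answer: Price = 11.6652


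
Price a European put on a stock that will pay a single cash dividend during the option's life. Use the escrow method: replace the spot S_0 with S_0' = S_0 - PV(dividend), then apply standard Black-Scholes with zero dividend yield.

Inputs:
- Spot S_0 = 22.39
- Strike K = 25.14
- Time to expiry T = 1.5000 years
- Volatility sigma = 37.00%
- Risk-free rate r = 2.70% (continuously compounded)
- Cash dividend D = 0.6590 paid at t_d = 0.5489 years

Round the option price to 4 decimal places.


PV(D) = D * exp(-r * t_d) = 0.6590 * 0.98528898 = 0.64930544
S_0' = S_0 - PV(D) = 22.3900 - 0.64930544 = 21.74069456
d1 = (ln(S_0'/K) + (r + sigma^2/2)*T) / (sigma*sqrt(T)) = -0.00463279
d2 = d1 - sigma*sqrt(T) = -0.45778839
exp(-rT) = 0.96030916
N(-d1) = 0.50184821; N(-d2) = 0.67644776
P = K * exp(-rT) * N(-d2) - S_0' * N(-d1) = 25.1400 * 0.96030916 * 0.67644776 - 21.74069456 * 0.50184821 = 5.4204

Answer: Price = 5.4204


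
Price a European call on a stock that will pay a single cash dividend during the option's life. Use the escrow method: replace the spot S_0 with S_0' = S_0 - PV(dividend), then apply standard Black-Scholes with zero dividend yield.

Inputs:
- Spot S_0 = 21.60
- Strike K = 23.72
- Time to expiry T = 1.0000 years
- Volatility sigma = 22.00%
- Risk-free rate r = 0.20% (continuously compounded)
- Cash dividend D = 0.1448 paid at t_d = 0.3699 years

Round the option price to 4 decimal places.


Answer: Price = 1.0610

Derivation:
PV(D) = D * exp(-r * t_d) = 0.1448 * 0.99926047 = 0.14469292
S_0' = S_0 - PV(D) = 21.6000 - 0.14469292 = 21.45530708
d1 = (ln(S_0'/K) + (r + sigma^2/2)*T) / (sigma*sqrt(T)) = -0.33702974
d2 = d1 - sigma*sqrt(T) = -0.55702974
exp(-rT) = 0.99800200
N(d1) = 0.36804724; N(d2) = 0.28875355
C = S_0' * N(d1) - K * exp(-rT) * N(d2) = 21.45530708 * 0.36804724 - 23.7200 * 0.99800200 * 0.28875355 = 1.0610


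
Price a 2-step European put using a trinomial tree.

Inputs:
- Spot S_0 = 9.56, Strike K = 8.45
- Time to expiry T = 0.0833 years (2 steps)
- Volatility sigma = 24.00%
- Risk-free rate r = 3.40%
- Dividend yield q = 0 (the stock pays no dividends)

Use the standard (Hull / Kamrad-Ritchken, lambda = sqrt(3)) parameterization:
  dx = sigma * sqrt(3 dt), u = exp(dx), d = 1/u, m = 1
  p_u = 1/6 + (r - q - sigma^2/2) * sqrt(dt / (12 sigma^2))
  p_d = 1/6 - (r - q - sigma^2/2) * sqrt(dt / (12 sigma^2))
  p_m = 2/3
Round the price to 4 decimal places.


Answer: Price = V(0,0) = 0.0104

Derivation:
dt = T/N = 0.041650; dx = sigma*sqrt(3*dt) = 0.084836
u = exp(dx) = 1.088538; d = 1/u = 0.918663
p_u = 0.167943, p_m = 0.666667, p_d = 0.165390
Discount per step: exp(-r*dt) = 0.998585
Stock lattice S(k, j) with j the centered position index:
  k=0: S(0,+0) = 9.5600
  k=1: S(1,-1) = 8.7824; S(1,+0) = 9.5600; S(1,+1) = 10.4064
  k=2: S(2,-2) = 8.0681; S(2,-1) = 8.7824; S(2,+0) = 9.5600; S(2,+1) = 10.4064; S(2,+2) = 11.3278
Terminal payoffs V(N, j) = max(K - S_T, 0):
  V(2,-2) = 0.381916; V(2,-1) = 0.000000; V(2,+0) = 0.000000; V(2,+1) = 0.000000; V(2,+2) = 0.000000
Backward induction: V(k, j) = exp(-r*dt) * [p_u * V(k+1, j+1) + p_m * V(k+1, j) + p_d * V(k+1, j-1)]
  V(1,-1) = exp(-r*dt) * [p_u*0.000000 + p_m*0.000000 + p_d*0.381916] = 0.063076
  V(1,+0) = exp(-r*dt) * [p_u*0.000000 + p_m*0.000000 + p_d*0.000000] = 0.000000
  V(1,+1) = exp(-r*dt) * [p_u*0.000000 + p_m*0.000000 + p_d*0.000000] = 0.000000
  V(0,+0) = exp(-r*dt) * [p_u*0.000000 + p_m*0.000000 + p_d*0.063076] = 0.010417
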